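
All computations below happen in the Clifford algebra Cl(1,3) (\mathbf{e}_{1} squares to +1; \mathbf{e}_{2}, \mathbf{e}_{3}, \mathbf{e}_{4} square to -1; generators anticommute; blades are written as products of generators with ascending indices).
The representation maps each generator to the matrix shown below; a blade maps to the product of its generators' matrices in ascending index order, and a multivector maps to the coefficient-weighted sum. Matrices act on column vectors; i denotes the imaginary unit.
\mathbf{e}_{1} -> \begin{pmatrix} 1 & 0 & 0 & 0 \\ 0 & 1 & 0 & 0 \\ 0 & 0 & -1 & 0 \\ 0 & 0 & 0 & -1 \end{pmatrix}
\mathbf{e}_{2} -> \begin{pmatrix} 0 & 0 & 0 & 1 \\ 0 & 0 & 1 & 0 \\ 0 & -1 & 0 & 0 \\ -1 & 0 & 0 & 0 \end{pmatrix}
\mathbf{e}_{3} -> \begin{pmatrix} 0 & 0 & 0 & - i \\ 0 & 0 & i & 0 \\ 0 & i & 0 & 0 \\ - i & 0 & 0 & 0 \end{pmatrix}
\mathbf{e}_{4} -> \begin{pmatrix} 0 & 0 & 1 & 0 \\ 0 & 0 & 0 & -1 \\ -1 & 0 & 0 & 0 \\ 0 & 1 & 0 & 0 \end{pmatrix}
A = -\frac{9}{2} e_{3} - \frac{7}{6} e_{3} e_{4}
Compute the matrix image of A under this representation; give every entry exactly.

Bivector images (products of the table entries): rho(e_{3} e_{4}) = rho(\mathbf{e}_{3})rho(\mathbf{e}_{4}) = \begin{pmatrix} 0 & - i & 0 & 0 \\ - i & 0 & 0 & 0 \\ 0 & 0 & 0 & - i \\ 0 & 0 & - i & 0 \end{pmatrix}.
M = (-\frac{9}{2})*rho(e_{3}) + (-\frac{7}{6})*rho(e_{3} e_{4}), summed entrywise:
Answer: \begin{pmatrix} 0 & \frac{7 i}{6} & 0 & \frac{9 i}{2} \\ \frac{7 i}{6} & 0 & - \frac{9 i}{2} & 0 \\ 0 & - \frac{9 i}{2} & 0 & \frac{7 i}{6} \\ \frac{9 i}{2} & 0 & \frac{7 i}{6} & 0 \end{pmatrix}


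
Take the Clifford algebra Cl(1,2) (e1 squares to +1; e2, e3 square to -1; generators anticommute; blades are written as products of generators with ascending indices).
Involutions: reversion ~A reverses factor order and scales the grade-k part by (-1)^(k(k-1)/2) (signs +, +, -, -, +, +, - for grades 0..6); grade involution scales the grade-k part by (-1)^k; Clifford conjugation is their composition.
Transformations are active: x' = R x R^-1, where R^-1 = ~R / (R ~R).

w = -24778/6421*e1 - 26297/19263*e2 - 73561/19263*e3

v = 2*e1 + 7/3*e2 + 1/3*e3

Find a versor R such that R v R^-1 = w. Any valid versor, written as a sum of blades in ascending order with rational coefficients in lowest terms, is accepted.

The midline construction: v and w both square to -14/9, so reflecting in their sum -11936/6421*e1 + 18650/19263*e2 - 22380/6421*e3 exchanges them.
Answer: -11936/6421*e1 + 18650/19263*e2 - 22380/6421*e3


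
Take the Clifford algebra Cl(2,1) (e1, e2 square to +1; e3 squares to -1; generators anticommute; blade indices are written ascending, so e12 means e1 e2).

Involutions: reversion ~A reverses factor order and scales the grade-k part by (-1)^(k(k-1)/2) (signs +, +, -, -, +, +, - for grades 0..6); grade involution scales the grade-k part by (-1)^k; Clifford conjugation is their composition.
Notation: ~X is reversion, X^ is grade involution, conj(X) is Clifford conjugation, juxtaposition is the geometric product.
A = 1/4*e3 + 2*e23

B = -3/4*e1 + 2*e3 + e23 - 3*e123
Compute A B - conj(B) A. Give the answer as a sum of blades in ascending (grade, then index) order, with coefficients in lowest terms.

first term: 3/2 - 6*e1 - 15/4*e2 + 3/4*e12 + 3/16*e13 - 3/2*e123
second term: -3/2 - 6*e1 - 15/4*e2 + 3/4*e12 + 3/16*e13 + 3/2*e123
Answer: 3 - 3*e123


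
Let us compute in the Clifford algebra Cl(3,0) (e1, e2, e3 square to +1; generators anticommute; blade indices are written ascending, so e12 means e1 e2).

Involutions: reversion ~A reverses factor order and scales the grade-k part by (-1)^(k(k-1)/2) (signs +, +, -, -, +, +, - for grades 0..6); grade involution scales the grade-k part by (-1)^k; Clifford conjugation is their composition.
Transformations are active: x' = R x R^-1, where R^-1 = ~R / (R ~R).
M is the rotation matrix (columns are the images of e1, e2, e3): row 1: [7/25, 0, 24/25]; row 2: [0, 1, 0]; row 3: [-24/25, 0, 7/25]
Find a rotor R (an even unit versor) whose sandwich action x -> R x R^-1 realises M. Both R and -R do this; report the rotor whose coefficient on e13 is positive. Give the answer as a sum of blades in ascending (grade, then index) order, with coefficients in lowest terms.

Method: write R = a + b12*e12 + b13*e13 + b23*e23 with a^2 + b12^2 + b13^2 + b23^2 = 1 (so R^-1 = ~R). Expanding the columns R e_j ~R gives tr M = 4a^2 - 1 and, from the antisymmetric part, M21 - M12 = -4a*b12, M13 - M31 = 4a*b13, M32 - M23 = -4a*b23.
Here tr M = 39/25, so a^2 = (1 + tr M)/4 = 16/25 and a = ±4/5. Taking a = 4/5: M21 - M12 = 0, M13 - M31 = 48/25, M32 - M23 = 0, giving b12 = 0, b13 = 3/5, b23 = 0, i.e. R = 4/5 + 3/5*e13.
Its e13 coefficient is already positive.
Answer: 4/5 + 3/5*e13. Key observation: the double cover Spin(3) -> SO(3) sends R and -R to the same matrix (trace 39/25 here), so the stated sign of the e13 coefficient is what selects one sheet.


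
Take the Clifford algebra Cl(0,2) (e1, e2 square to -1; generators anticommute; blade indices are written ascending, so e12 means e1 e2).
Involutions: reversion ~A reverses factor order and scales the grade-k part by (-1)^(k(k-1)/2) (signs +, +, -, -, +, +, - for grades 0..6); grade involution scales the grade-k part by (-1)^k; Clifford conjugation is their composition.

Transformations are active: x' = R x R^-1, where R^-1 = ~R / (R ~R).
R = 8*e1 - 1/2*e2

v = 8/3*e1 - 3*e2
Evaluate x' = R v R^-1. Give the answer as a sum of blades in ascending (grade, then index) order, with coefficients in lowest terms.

~R = 8*e1 - 1/2*e2, and R ~R = -257/4, so R^-1 = ~R / (-257/4).
R v = -137/6 - 68/3*e12
Answer: 776/257*e1 + 2039/771*e2


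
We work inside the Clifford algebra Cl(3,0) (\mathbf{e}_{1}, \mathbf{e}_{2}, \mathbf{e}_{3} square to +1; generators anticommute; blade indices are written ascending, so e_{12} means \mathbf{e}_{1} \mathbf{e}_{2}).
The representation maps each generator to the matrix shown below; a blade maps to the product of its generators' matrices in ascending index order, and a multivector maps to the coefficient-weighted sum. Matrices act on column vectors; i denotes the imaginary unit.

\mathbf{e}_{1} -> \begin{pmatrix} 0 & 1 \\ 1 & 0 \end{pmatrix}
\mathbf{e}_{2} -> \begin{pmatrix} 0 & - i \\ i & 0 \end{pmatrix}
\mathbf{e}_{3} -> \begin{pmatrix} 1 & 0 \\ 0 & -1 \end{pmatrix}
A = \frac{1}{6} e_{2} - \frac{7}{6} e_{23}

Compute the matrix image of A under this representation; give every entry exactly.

Bivector images (products of the table entries): rho(e_{23}) = rho(\mathbf{e}_{2})rho(\mathbf{e}_{3}) = \begin{pmatrix} 0 & i \\ i & 0 \end{pmatrix}.
M = (\frac{1}{6})*rho(e_{2}) + (-\frac{7}{6})*rho(e_{23}), summed entrywise:
Answer: \begin{pmatrix} 0 & - \frac{4 i}{3} \\ - i & 0 \end{pmatrix}


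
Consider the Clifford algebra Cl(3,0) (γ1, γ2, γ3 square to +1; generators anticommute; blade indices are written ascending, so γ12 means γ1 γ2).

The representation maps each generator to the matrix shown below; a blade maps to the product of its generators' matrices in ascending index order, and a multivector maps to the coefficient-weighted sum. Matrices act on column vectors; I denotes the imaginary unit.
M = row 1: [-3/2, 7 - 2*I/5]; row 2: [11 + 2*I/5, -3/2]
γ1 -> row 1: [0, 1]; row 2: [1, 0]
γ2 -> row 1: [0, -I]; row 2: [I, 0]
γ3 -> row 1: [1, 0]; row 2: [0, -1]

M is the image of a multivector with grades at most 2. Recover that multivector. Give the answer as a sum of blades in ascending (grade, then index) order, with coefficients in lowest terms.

Method: 1, rho(γ1), rho(γ2), rho(γ3) form a trace-orthogonal basis of the 2x2 complex matrices (tr(X Y) = 2 if X = Y, else 0), so M = m0*1 + m1*rho(γ1) + m2*rho(γ2) + m3*rho(γ3) with m0 = tr(M)/2 = -3/2, m1 = tr(M rho(γ1))/2 = 9, m2 = tr(M rho(γ2))/2 = 2/5 - 2*I, m3 = tr(M rho(γ3))/2 = 0.
Multiplying table entries, the bivector images are rho(γ12) = I*rho(γ3), rho(γ13) = -I*rho(γ2), rho(γ23) = I*rho(γ1); with real blade coefficients the real parts of m0..m3 are the coefficients of 1, γ1, γ2, γ3 and the imaginary parts give the bivectors (γ23: Im m1, γ13: -Im m2, γ12: Im m3).
Answer: -3/2 + 9*γ1 + 2/5*γ2 + 2*γ13


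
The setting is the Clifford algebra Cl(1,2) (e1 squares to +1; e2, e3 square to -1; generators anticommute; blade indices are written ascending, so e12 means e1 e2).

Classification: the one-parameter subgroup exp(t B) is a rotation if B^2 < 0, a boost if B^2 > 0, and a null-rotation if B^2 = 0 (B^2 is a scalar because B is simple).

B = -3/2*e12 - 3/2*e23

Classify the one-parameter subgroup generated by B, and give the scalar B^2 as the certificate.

B^2 term by term: the squares give (-3/2)^2*(e12)^2 + (-3/2)^2*(e23)^2 = 9/4*(+1) + 9/4*(-1) = 0 (each basis 2-blade squares to minus the product of its generators' squares); cross terms between blades sharing an index anticommute and cancel. So B^2 = 0.
Answer: null-rotation, certificate B^2 = 0. The scalar 0 is the complete invariant here: its sign names the subgroup type.


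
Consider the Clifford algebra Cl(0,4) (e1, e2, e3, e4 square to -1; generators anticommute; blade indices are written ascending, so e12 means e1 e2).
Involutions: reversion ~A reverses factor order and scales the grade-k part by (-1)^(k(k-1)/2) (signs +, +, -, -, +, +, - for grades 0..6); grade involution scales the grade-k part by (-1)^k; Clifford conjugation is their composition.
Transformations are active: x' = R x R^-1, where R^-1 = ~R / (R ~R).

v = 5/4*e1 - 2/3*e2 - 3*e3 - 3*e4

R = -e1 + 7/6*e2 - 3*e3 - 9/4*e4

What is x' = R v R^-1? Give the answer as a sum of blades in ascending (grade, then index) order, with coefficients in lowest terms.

~R = -e1 + 7/6*e2 - 3*e3 - 9/4*e4, and R ~R = -2365/144, so R^-1 = ~R / (-2365/144).
R v = -247/18 - 19/24*e12 + 27/4*e13 + 93/16*e14 - 11/2*e23 - 5*e24 + 9/4*e34
Answer: -27633/9460*e1 + 18562/7095*e2 - 4761/2365*e3 - 1797/2365*e4


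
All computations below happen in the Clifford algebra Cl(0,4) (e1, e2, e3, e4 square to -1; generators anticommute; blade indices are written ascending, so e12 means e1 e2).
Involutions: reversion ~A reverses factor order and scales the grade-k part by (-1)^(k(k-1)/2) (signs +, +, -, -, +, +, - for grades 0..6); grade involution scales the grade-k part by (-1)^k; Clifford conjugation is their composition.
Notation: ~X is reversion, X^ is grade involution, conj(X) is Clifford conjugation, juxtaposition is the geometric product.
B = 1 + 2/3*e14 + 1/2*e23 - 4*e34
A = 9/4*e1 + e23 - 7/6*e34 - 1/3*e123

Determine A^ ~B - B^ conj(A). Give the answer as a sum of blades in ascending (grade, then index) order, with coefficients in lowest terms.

first term: 31/6 - 25/12*e1 - 3/2*e4 - 7/9*e13 + e23 - 41/12*e24 - 7/6*e34 + 35/24*e123 - 4/3*e124 - 9*e134 + 2/9*e234 - 2/3*e1234
second term: 31/6 - 25/12*e1 - 3/2*e4 + 7/9*e13 - e23 + 41/12*e24 + 7/6*e34 - 35/24*e123 + 4/3*e124 + 9*e134 - 2/9*e234 - 2/3*e1234
Answer: -14/9*e13 + 2*e23 - 41/6*e24 - 7/3*e34 + 35/12*e123 - 8/3*e124 - 18*e134 + 4/9*e234


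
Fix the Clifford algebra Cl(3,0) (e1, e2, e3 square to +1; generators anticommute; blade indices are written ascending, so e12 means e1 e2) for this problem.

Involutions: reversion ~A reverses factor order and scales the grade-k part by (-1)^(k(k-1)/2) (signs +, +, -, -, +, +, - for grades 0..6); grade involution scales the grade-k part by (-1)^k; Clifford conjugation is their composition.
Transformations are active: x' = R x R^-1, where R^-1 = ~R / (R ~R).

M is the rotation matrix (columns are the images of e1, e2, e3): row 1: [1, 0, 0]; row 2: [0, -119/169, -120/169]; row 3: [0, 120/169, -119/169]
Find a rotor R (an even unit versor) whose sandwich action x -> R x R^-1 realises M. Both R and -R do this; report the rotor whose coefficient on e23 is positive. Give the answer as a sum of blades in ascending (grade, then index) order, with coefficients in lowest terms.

Method: write R = a + b12*e12 + b13*e13 + b23*e23 with a^2 + b12^2 + b13^2 + b23^2 = 1 (so R^-1 = ~R). Expanding the columns R e_j ~R gives tr M = 4a^2 - 1 and, from the antisymmetric part, M21 - M12 = -4a*b12, M13 - M31 = 4a*b13, M32 - M23 = -4a*b23.
Here tr M = -69/169, so a^2 = (1 + tr M)/4 = 25/169 and a = ±5/13. Taking a = 5/13: M21 - M12 = 0, M13 - M31 = 0, M32 - M23 = 240/169, giving b12 = 0, b13 = 0, b23 = -12/13, i.e. R = 5/13 - 12/13*e23.
Its e23 coefficient is negative, so report the other preimage -R.
Answer: -5/13 + 12/13*e23. Key observation: the double cover Spin(3) -> SO(3) sends R and -R to the same matrix (trace -69/169 here), so the stated sign of the e23 coefficient is what selects one sheet.


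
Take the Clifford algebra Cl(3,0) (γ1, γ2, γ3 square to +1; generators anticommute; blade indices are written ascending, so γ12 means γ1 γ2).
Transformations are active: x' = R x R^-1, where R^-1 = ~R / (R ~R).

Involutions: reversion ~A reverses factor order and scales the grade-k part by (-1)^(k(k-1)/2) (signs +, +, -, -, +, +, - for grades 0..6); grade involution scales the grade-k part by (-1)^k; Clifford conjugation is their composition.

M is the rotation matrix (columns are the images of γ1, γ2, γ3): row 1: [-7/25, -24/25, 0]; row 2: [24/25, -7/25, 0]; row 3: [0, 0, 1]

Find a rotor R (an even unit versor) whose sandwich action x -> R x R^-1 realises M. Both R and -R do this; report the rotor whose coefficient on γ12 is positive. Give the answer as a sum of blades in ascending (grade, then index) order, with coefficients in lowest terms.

Method: write R = a + b12*γ12 + b13*γ13 + b23*γ23 with a^2 + b12^2 + b13^2 + b23^2 = 1 (so R^-1 = ~R). Expanding the columns R e_j ~R gives tr M = 4a^2 - 1 and, from the antisymmetric part, M21 - M12 = -4a*b12, M13 - M31 = 4a*b13, M32 - M23 = -4a*b23.
Here tr M = 11/25, so a^2 = (1 + tr M)/4 = 9/25 and a = ±3/5. Taking a = 3/5: M21 - M12 = 48/25, M13 - M31 = 0, M32 - M23 = 0, giving b12 = -4/5, b13 = 0, b23 = 0, i.e. R = 3/5 - 4/5*γ12.
Its γ12 coefficient is negative, so report the other preimage -R.
Answer: -3/5 + 4/5*γ12. Recall the cover is two-to-one: with M of trace 11/25, both preimages act alike, and the stated γ12 sign chooses the sheet.


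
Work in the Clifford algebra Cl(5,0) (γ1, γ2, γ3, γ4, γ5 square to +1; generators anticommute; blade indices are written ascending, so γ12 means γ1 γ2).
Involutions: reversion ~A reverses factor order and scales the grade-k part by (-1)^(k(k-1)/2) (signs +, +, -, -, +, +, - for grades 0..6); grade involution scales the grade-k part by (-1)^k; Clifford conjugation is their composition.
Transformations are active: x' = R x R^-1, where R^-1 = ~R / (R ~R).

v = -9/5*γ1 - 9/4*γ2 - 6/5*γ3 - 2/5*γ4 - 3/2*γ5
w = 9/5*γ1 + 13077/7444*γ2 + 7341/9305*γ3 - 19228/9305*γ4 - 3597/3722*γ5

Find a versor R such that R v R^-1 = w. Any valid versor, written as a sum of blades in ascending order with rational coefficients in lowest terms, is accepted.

Why this works: both vectors square to 4861/400, so q(v) = q(w) and R = v + w = -918/1861*γ2 - 765/1861*γ3 - 4590/1861*γ4 - 4590/1861*γ5 carries v to w — its own direction survives, the complement (v - w)/2 flips.
Answer: -918/1861*γ2 - 765/1861*γ3 - 4590/1861*γ4 - 4590/1861*γ5


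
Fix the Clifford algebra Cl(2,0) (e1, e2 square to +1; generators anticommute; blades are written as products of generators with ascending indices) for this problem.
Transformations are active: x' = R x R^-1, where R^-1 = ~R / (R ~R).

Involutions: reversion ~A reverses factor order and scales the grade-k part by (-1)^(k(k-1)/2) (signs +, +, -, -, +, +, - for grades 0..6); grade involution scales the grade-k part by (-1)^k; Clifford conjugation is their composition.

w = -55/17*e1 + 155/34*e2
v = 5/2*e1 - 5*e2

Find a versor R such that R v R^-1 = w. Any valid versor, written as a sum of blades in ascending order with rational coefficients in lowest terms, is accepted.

The midline construction: v and w both square to 125/4, so reflecting in their sum -25/34*e1 - 15/34*e2 exchanges them.
Answer: -25/34*e1 - 15/34*e2


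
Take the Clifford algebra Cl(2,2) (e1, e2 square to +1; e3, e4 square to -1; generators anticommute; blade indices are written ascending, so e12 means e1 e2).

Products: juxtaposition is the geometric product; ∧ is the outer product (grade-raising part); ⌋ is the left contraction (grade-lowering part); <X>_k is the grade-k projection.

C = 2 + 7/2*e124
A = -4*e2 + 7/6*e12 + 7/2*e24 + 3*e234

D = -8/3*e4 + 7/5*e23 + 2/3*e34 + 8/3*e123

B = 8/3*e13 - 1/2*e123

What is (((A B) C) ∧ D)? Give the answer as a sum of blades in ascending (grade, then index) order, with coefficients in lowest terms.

step 1: 7/12*e3 - 2*e13 + 3/2*e14 - 28/9*e23 + 32/3*e123 - 8*e124 - 7/4*e134 - 28/3*e1234
step 2: -28 - 21/4*e2 - 63/2*e3 - 4*e13 + 3*e14 - 7/72*e23 - 112/3*e34 + 64/3*e123 - 16*e124 + 133/18*e134 - 7*e234 - 133/8*e1234
step 3: 224/3*e4 - 196/5*e23 + 14*e24 + 196/3*e34 - 224/3*e123 + 32/3*e134 - 175/54*e234 - 2371/45*e1234
Answer: 224/3*e4 - 196/5*e23 + 14*e24 + 196/3*e34 - 224/3*e123 + 32/3*e134 - 175/54*e234 - 2371/45*e1234


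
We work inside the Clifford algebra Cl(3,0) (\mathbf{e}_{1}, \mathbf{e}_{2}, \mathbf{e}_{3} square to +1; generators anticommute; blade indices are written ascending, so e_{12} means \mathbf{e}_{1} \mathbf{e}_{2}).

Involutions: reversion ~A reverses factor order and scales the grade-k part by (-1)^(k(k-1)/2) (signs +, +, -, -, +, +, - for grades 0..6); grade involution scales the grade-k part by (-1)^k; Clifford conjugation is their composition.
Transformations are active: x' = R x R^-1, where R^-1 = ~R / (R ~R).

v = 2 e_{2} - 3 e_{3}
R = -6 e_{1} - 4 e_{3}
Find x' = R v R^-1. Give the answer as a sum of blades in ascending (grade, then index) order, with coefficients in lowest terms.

~R = -6 e_{1} - 4 e_{3}, and R ~R = 52, so R^-1 = ~R / (52).
R v = 12 - 12 e_{12} + 18 e_{13} + 8 e_{23}
Answer: -\frac{36}{13} e_{1} - 2 e_{2} + \frac{15}{13} e_{3}


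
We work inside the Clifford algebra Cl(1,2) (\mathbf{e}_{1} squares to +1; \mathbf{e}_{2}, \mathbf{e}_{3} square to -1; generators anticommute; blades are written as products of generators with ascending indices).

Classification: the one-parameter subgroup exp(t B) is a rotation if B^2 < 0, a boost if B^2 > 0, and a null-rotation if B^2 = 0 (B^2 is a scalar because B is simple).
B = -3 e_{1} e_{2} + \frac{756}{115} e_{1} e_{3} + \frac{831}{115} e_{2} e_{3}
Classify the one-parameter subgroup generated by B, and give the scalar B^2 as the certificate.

B^2 term by term: the squares give (-3)^2*(e_{1} e_{2})^2 + (\frac{756}{115})^2*(e_{1} e_{3})^2 + (\frac{831}{115})^2*(e_{2} e_{3})^2 = 9*(+1) + \frac{571536}{13225}*(+1) + \frac{690561}{13225}*(-1) = 0 (each basis 2-blade squares to minus the product of its generators' squares); cross terms between blades sharing an index anticommute and cancel. So B^2 = 0.
Answer: null-rotation, certificate B^2 = 0. The class reads off the invariant scalar 0 directly.


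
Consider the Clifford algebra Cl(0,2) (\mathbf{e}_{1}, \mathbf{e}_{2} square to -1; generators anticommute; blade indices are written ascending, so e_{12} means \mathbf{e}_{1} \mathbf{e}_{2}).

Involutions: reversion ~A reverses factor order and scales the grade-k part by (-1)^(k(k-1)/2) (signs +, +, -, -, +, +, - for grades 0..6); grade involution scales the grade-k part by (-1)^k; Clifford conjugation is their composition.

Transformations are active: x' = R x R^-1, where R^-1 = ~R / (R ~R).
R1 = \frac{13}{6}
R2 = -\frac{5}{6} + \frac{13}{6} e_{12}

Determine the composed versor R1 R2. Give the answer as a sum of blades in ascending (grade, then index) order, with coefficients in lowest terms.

Distribute over the terms of R1 (each basis-blade product reordered to ascending indices, repeated generators contracted through their squares):
(\frac{13}{6}) R2 = -\frac{65}{36} + \frac{169}{36} e_{12}
Answer: -\frac{65}{36} + \frac{169}{36} e_{12}


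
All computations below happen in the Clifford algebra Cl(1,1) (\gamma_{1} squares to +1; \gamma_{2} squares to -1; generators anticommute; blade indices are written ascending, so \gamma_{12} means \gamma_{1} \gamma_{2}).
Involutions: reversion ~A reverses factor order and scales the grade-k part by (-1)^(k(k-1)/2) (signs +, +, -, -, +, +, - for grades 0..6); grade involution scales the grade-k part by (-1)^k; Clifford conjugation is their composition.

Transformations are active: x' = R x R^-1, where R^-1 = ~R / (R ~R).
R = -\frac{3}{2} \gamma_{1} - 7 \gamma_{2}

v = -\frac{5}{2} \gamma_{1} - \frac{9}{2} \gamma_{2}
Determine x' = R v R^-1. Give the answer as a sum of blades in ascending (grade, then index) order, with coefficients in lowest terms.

~R = -\frac{3}{2} \gamma_{1} - 7 \gamma_{2}, and R ~R = -\frac{187}{4}, so R^-1 = ~R / (-\frac{187}{4}).
R v = -\frac{111}{4} - \frac{43}{4} \gamma_{12}
Answer: \frac{269}{374} \gamma_{1} - \frac{1425}{374} \gamma_{2}


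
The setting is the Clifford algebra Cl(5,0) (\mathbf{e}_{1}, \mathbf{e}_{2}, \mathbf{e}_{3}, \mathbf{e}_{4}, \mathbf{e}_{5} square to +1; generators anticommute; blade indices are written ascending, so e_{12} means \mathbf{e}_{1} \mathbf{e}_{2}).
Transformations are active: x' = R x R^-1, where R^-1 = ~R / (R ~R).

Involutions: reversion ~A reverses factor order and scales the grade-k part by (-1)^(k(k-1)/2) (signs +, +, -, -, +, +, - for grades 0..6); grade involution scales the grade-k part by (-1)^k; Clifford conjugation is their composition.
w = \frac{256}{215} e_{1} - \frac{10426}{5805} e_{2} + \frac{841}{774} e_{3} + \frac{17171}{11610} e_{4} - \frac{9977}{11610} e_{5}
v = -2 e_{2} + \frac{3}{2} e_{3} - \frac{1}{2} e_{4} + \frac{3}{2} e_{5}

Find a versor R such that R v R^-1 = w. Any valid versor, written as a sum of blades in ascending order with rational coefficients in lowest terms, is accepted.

The midline construction: v and w both square to \frac{35}{4}, so reflecting in their sum \frac{256}{215} e_{1} - \frac{22036}{5805} e_{2} + \frac{1001}{387} e_{3} + \frac{5683}{5805} e_{4} + \frac{3719}{5805} e_{5} exchanges them.
Answer: \frac{256}{215} e_{1} - \frac{22036}{5805} e_{2} + \frac{1001}{387} e_{3} + \frac{5683}{5805} e_{4} + \frac{3719}{5805} e_{5}


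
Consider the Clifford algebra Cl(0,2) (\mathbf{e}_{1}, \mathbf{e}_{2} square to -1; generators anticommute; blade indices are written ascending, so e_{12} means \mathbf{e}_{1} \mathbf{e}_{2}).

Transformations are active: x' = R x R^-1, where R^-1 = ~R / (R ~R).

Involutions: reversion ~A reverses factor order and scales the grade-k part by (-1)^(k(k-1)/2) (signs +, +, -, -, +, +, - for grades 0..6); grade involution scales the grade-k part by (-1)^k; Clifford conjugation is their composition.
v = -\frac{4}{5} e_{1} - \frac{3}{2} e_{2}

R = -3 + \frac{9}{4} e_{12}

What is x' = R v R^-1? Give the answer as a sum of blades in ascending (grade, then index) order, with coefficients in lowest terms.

~R = -3 - \frac{9}{4} e_{12}, and R ~R = \frac{225}{16}, so R^-1 = ~R / (\frac{225}{16}).
R v = \frac{231}{40} e_{1} + \frac{27}{10} e_{2}
Answer: -\frac{208}{125} e_{1} + \frac{87}{250} e_{2}


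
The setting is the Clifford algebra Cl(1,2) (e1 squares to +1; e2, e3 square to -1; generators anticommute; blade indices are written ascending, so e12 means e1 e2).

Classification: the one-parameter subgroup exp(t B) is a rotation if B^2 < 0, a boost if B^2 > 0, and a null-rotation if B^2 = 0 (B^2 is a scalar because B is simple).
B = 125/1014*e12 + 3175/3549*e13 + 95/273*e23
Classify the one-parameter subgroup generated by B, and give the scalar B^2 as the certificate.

B^2 term by term: the squares give (125/1014)^2*(e12)^2 + (3175/3549)^2*(e13)^2 + (95/273)^2*(e23)^2 = 15625/1028196*(+1) + 10080625/12595401*(+1) + 9025/74529*(-1) = 25/36 (each basis 2-blade squares to minus the product of its generators' squares); cross terms between blades sharing an index anticommute and cancel. So B^2 = 25/36.
Answer: boost, certificate B^2 = 25/36. The invariant at work: B^2 = 25/36 is unchanged by conjugation, hence its sign classifies the subgroup whatever basis B is written in.


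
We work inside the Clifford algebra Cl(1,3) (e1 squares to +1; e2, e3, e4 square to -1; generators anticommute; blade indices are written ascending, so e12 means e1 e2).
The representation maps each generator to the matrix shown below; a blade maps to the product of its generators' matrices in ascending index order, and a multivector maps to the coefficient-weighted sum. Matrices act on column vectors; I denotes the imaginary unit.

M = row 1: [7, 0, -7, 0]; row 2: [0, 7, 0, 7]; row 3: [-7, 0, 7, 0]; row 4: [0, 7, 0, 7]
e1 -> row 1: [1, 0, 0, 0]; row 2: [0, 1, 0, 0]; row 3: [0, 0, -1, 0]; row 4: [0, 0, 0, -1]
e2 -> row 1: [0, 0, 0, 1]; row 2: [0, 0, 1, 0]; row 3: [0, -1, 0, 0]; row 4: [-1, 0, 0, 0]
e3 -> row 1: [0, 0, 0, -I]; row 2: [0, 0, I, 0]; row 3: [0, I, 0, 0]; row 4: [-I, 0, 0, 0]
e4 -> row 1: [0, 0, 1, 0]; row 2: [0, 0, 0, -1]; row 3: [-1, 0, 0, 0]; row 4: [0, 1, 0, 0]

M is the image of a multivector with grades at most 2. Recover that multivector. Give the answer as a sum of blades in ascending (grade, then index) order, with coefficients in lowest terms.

Method: the blade images are trace-orthogonal — tr(rho(e_A) rho(e_B)^-1) = 4 if A = B and 0 otherwise — and rho(e_A)^-1 = (e_A)^2 * rho(e_A) with (e_A)^2 = +1 or -1, so the coefficient of e_A in the preimage is (e_A)^2 * tr(M rho(e_A))/4.
Nonzero projections over blades of grade <= 2: 1: (1)^2 = +1, tr(M 1) = 28, coefficient 7; e14: (e14)^2 = +1, tr(M rho(e14)) = -28, coefficient -7. Every other blade of grade <= 2 projects to 0.
Answer: 7 - 7*e14


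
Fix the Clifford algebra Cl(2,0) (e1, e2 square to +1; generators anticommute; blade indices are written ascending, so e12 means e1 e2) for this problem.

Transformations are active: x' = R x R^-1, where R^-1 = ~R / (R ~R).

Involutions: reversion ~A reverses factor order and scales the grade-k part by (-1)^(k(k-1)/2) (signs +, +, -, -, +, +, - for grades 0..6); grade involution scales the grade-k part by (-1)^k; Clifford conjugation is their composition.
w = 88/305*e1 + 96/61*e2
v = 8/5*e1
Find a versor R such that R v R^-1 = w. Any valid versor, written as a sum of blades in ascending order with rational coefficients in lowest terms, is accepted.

Reasoning: v^2 = w^2 = 64/25 since conjugation preserves the quadratic form; R = v + w = 576/305*e1 + 96/61*e2 is then valid when invertible, keeping its own part and reversing (v - w)/2.
Answer: 576/305*e1 + 96/61*e2


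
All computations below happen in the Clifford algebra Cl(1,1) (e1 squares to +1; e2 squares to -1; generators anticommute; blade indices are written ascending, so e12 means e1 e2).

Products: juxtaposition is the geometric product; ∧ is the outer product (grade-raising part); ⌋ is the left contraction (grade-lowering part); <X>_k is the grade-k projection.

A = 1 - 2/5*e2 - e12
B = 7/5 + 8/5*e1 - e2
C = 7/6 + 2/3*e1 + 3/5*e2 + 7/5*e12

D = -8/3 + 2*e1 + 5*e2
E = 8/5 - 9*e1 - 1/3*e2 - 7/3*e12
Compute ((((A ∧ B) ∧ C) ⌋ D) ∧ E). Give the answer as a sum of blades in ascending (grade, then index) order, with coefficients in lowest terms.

step 1: 7/5 + 8/5*e1 - 39/25*e2 - 19/25*e12
step 2: 49/30 + 14/5*e1 - 49/50*e2 + 461/150*e12
step 3: 553/90 + 49/15*e1 + 49/6*e2
step 4: 2212/225 - 7511/150*e1 + 595/54*e2 + 1568/27*e12
Answer: 2212/225 - 7511/150*e1 + 595/54*e2 + 1568/27*e12


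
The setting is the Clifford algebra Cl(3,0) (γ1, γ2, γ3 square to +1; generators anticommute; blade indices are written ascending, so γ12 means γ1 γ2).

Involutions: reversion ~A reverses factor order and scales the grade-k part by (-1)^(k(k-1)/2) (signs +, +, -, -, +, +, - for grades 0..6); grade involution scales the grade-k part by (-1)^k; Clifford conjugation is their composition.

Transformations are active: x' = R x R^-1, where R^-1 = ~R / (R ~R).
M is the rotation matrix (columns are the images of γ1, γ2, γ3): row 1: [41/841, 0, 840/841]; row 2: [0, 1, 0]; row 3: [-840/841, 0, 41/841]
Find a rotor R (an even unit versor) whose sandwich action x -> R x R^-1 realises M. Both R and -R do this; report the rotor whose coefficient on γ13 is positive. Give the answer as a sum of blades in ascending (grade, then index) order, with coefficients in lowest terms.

Method: write R = a + b12*γ12 + b13*γ13 + b23*γ23 with a^2 + b12^2 + b13^2 + b23^2 = 1 (so R^-1 = ~R). Expanding the columns R e_j ~R gives tr M = 4a^2 - 1 and, from the antisymmetric part, M21 - M12 = -4a*b12, M13 - M31 = 4a*b13, M32 - M23 = -4a*b23.
Here tr M = 923/841, so a^2 = (1 + tr M)/4 = 441/841 and a = ±21/29. Taking a = 21/29: M21 - M12 = 0, M13 - M31 = 1680/841, M32 - M23 = 0, giving b12 = 0, b13 = 20/29, b23 = 0, i.e. R = 21/29 + 20/29*γ13.
Its γ13 coefficient is already positive.
Answer: 21/29 + 20/29*γ13. Recall the cover is two-to-one: with M of trace 923/841, both preimages act alike, and the stated γ13 sign chooses the sheet.


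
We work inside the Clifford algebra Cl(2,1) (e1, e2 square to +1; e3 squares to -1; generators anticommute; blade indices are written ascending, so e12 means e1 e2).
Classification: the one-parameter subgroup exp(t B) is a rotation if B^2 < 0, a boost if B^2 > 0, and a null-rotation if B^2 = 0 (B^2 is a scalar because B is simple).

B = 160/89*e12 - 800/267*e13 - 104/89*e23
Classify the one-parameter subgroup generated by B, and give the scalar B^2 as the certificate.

B^2 term by term: the squares give (160/89)^2*(e12)^2 + (-800/267)^2*(e13)^2 + (-104/89)^2*(e23)^2 = 25600/7921*(-1) + 640000/71289*(+1) + 10816/7921*(+1) = 64/9 (each basis 2-blade squares to minus the product of its generators' squares); cross terms between blades sharing an index anticommute and cancel. So B^2 = 64/9.
Answer: boost, certificate B^2 = 64/9. Key observation: B^2 = 64/9 is a conjugation invariant, so its sign decides the class regardless of the surface form of B.


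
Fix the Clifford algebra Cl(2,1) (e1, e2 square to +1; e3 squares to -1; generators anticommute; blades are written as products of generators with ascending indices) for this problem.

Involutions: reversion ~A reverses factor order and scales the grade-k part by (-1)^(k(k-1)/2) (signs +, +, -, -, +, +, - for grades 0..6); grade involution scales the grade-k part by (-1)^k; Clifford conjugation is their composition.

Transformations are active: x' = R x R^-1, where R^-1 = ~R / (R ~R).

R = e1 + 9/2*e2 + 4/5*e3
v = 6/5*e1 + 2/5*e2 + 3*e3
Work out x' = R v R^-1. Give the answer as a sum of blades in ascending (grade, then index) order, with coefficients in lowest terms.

~R = e1 + 9/2*e2 + 4/5*e3, and R ~R = 2061/100, so R^-1 = ~R / (2061/100).
R v = 3/5 - 5*e1 e2 + 51/25*e1 e3 + 659/50*e2 e3
Answer: -3922/3435*e1 - 158/1145*e2 - 2029/687*e3


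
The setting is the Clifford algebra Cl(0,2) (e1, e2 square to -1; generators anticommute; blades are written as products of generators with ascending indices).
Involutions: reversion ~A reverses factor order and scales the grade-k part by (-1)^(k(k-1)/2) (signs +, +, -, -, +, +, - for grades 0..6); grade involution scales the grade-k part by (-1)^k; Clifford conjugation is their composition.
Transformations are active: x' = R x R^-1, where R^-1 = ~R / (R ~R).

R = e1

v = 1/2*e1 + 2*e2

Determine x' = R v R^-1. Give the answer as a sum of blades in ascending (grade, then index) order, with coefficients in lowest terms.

~R = e1, and R ~R = -1, so R^-1 = ~R / (-1).
R v = -1/2 + 2*e1 e2
Answer: 1/2*e1 - 2*e2


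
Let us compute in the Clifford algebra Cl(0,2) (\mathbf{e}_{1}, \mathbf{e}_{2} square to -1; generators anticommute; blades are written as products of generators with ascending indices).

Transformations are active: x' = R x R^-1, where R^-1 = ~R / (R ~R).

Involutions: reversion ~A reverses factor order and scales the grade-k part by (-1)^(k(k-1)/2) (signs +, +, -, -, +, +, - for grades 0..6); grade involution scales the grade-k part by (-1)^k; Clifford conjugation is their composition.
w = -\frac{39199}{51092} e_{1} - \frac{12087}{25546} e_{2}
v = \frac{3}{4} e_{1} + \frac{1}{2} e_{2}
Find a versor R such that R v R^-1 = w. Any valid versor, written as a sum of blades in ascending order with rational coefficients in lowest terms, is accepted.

Take R = v + w = -\frac{220}{12773} e_{1} + \frac{343}{12773} e_{2}. Because q(v) = q(w) = -\frac{13}{16}, conjugation by R sends v exactly to w.
Answer: -\frac{220}{12773} e_{1} + \frac{343}{12773} e_{2}


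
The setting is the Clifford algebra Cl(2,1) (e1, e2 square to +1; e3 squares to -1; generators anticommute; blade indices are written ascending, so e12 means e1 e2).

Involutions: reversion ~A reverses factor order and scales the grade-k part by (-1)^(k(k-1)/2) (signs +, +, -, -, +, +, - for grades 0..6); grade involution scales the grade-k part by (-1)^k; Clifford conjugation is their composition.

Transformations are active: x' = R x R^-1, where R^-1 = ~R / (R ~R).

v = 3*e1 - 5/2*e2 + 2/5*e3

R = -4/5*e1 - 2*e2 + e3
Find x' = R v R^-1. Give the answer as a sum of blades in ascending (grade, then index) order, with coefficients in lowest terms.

~R = -4/5*e1 - 2*e2 + e3, and R ~R = 91/25, so R^-1 = ~R / (91/25).
R v = 11/5 + 8*e12 - 83/25*e13 + 17/10*e23
Answer: -361/91*e1 + 15/182*e2 + 368/455*e3


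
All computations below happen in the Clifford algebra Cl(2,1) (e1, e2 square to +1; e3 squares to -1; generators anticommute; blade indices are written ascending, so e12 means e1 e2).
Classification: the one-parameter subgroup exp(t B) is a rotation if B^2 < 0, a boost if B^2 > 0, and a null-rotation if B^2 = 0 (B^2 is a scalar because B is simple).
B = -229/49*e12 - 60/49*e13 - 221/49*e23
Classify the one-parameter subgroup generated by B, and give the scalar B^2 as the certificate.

B^2 term by term: the squares give (-229/49)^2*(e12)^2 + (-60/49)^2*(e13)^2 + (-221/49)^2*(e23)^2 = 52441/2401*(-1) + 3600/2401*(+1) + 48841/2401*(+1) = 0 (each basis 2-blade squares to minus the product of its generators' squares); cross terms between blades sharing an index anticommute and cancel. So B^2 = 0.
Answer: null-rotation, certificate B^2 = 0. Key observation: B^2 = 0 is a conjugation invariant, so its sign decides the class regardless of the surface form of B.


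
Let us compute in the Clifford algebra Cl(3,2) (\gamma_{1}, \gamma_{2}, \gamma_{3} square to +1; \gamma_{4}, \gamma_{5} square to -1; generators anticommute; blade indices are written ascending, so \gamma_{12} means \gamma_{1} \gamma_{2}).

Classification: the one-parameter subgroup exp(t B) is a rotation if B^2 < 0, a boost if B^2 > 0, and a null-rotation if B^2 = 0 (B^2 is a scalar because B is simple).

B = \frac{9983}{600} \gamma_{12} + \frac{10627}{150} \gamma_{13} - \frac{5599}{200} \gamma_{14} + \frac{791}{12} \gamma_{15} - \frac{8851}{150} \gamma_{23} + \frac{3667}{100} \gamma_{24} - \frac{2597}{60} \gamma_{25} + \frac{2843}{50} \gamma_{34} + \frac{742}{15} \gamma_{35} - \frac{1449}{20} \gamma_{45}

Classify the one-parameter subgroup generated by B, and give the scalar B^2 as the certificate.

B^2 term by term: the squares give (\frac{9983}{600})^2*(\gamma_{12})^2 + (\frac{10627}{150})^2*(\gamma_{13})^2 + (-\frac{5599}{200})^2*(\gamma_{14})^2 + (\frac{791}{12})^2*(\gamma_{15})^2 + (-\frac{8851}{150})^2*(\gamma_{23})^2 + (\frac{3667}{100})^2*(\gamma_{24})^2 + (-\frac{2597}{60})^2*(\gamma_{25})^2 + (\frac{2843}{50})^2*(\gamma_{34})^2 + (\frac{742}{15})^2*(\gamma_{35})^2 + (-\frac{1449}{20})^2*(\gamma_{45})^2 = \frac{99660289}{360000}*(-1) + \frac{112933129}{22500}*(-1) + \frac{31348801}{40000}*(+1) + \frac{625681}{144}*(+1) + \frac{78340201}{22500}*(-1) + \frac{13446889}{10000}*(+1) + \frac{6744409}{3600}*(+1) + \frac{8082649}{2500}*(+1) + \frac{550564}{225}*(+1) + \frac{2099601}{400}*(-1) = 0 (each basis 2-blade squares to minus the product of its generators' squares); cross terms between blades sharing an index anticommute and cancel; the commuting (index-disjoint) pairs give grade-4 terms 2*c*c'*(blade product), which cancel blade by blade — \gamma_{1234}: \frac{28381669}{15000} - \frac{38969209}{7500} + \frac{49556749}{15000} = 0; \gamma_{1235}: \frac{3703693}{2250} + \frac{27598319}{4500} - \frac{7001141}{900} = 0; \gamma_{1245}: -\frac{4821789}{2000} - \frac{14540603}{6000} + \frac{2900597}{600} = 0; \gamma_{1345}: -\frac{5132841}{500} + \frac{2077229}{750} + \frac{2248813}{300} = 0; \gamma_{2345}: \frac{4275033}{500} - \frac{1360457}{375} - \frac{7383271}{1500} = 0 — confirming B is simple. So B^2 = 0.
Answer: null-rotation, certificate B^2 = 0. One invariant decides it: the square 0 survives every conjugation, and its sign is exactly the classification.


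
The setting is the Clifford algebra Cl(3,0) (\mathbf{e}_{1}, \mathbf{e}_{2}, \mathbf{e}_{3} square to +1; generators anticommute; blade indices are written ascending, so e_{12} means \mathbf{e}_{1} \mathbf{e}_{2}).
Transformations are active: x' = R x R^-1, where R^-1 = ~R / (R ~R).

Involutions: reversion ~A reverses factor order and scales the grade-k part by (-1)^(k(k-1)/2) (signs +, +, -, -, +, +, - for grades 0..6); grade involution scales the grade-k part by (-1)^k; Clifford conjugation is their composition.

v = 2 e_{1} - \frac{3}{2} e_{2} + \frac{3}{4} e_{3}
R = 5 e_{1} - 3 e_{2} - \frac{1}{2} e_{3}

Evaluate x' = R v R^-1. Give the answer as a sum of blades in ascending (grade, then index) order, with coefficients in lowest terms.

~R = 5 e_{1} - 3 e_{2} - \frac{1}{2} e_{3}, and R ~R = \frac{137}{4}, so R^-1 = ~R / (\frac{137}{4}).
R v = \frac{113}{8} - \frac{3}{2} e_{12} + \frac{19}{4} e_{13} - 3 e_{23}
Answer: \frac{291}{137} e_{1} - \frac{267}{274} e_{2} - \frac{637}{548} e_{3}


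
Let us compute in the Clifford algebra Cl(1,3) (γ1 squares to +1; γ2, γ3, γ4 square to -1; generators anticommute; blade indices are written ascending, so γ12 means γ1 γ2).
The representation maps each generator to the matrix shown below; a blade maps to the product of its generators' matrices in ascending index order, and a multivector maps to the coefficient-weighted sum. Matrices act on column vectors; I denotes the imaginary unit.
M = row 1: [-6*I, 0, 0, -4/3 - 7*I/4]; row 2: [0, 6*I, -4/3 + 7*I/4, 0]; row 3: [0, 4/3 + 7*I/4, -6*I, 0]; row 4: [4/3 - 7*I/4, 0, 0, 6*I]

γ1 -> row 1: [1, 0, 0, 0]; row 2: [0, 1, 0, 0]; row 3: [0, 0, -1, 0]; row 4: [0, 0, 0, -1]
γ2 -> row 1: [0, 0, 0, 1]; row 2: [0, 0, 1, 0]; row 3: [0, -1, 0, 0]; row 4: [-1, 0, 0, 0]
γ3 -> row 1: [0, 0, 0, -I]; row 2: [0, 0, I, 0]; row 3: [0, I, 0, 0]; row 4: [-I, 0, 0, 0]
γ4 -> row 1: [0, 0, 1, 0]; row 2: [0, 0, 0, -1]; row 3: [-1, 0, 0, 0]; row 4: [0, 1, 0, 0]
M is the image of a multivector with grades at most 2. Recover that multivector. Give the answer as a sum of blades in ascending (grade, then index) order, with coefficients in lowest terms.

Method: the blade images are trace-orthogonal — tr(rho(e_A) rho(e_B)^-1) = 4 if A = B and 0 otherwise — and rho(e_A)^-1 = (e_A)^2 * rho(e_A) with (e_A)^2 = +1 or -1, so the coefficient of e_A in the preimage is (e_A)^2 * tr(M rho(e_A))/4.
Nonzero projections over blades of grade <= 2: γ2: (γ2)^2 = -1, tr(M rho(γ2)) = 16/3, coefficient -4/3; γ3: (γ3)^2 = -1, tr(M rho(γ3)) = -7, coefficient 7/4; γ23: (γ23)^2 = -1, tr(M rho(γ23)) = -24, coefficient 6. Every other blade of grade <= 2 projects to 0.
Answer: -4/3*γ2 + 7/4*γ3 + 6*γ23


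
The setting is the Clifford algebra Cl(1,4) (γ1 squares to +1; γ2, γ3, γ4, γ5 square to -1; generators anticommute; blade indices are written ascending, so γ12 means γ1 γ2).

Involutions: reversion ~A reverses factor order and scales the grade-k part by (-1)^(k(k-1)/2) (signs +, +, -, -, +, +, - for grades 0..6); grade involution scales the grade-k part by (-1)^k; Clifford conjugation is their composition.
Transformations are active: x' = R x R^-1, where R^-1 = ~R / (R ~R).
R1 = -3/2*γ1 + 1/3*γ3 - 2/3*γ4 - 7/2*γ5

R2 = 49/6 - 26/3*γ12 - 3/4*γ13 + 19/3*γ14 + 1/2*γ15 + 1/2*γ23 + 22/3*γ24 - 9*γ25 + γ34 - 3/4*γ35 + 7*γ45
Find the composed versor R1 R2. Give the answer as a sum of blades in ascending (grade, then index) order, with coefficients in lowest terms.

Distribute over the terms of R1 (each basis-blade product reordered to ascending indices, repeated generators contracted through their squares):
(-3/2*γ1) R2 = -49/4*γ1 + 13*γ2 + 9/8*γ3 - 19/2*γ4 - 3/4*γ5 - 3/4*γ123 - 11*γ124 + 27/2*γ125 - 3/2*γ134 + 9/8*γ135 - 21/2*γ145
(1/3*γ3) R2 = -1/4*γ1 + 1/6*γ2 + 49/18*γ3 - 1/3*γ4 + 1/4*γ5 - 26/9*γ123 - 19/9*γ134 - 1/6*γ135 - 22/9*γ234 + 3*γ235 + 7/3*γ345
(-2/3*γ4) R2 = -38/9*γ1 - 44/9*γ2 - 2/3*γ3 - 49/9*γ4 + 14/3*γ5 + 52/9*γ124 + 1/2*γ134 + 1/3*γ145 - 1/3*γ234 - 6*γ245 - 1/2*γ345
(-7/2*γ5) R2 = -7/4*γ1 + 63/2*γ2 + 21/8*γ3 - 49/2*γ4 - 343/12*γ5 + 91/3*γ125 + 21/8*γ135 - 133/6*γ145 - 7/4*γ235 - 77/3*γ245 - 7/2*γ345
Summing the partial products and collecting blades:
Answer: -665/36*γ1 + 358/9*γ2 + 209/36*γ3 - 358/9*γ4 - 293/12*γ5 - 131/36*γ123 - 47/9*γ124 + 263/6*γ125 - 28/9*γ134 + 43/12*γ135 - 97/3*γ145 - 25/9*γ234 + 5/4*γ235 - 95/3*γ245 - 5/3*γ345
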